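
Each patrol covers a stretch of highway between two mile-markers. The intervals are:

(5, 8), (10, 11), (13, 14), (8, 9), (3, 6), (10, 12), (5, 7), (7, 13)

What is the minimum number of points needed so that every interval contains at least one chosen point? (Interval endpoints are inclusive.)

Sorted: [3,6] [5,7] [5,8] [8,9] [10,11] [10,12] [7,13] [13,14]
{[3,6],[5,7],[5,8]} hit by 6; {[8,9]} hit by 9; {[10,11],[10,12],[7,13]} hit by 11; {[13,14]} hit by 14.
Points: 6, 9, 11, 14 (4 total).

4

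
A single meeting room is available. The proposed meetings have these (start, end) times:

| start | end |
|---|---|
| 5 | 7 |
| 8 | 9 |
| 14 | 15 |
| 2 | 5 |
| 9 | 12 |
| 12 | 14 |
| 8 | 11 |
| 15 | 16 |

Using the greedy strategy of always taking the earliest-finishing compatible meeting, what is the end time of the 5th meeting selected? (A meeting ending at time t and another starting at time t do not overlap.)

14

By end time: (2,5), (5,7), (8,9), (8,11), (9,12), (12,14), (14,15), (15,16).
Pick (2,5); next start ≥ 5 → (5,7); next start ≥ 7 → (8,9); next start ≥ 9 → (9,12); next start ≥ 12 → (12,14); next start ≥ 14 → (14,15); next start ≥ 15 → (15,16).
Selected: (2,5) (5,7) (8,9) (9,12) (12,14) (14,15) (15,16)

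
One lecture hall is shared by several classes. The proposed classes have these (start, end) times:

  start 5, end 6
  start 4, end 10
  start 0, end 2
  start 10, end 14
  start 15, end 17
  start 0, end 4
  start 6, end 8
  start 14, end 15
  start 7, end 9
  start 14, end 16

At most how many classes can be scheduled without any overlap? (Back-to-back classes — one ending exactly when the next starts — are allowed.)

Sorted by end: (0,2)  (0,4)  (5,6)  (6,8)  (7,9)  (4,10)  (10,14)  (14,15)  (14,16)  (15,17)
take (0,2); skip (0,4); take (5,6); take (6,8); skip (7,9); take (10,14); take (14,15); skip (14,16); take (15,17).
Selected 6 classes.

6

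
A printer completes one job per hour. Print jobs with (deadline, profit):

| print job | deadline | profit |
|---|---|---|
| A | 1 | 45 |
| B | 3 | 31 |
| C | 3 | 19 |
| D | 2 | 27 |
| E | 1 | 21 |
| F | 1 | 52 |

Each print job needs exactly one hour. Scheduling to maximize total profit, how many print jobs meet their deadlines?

Sort by profit descending; place each in the latest free slot ≤ its deadline.
By profit: F(d1,52), A(d1,45), B(d3,31), D(d2,27), E(d1,21), C(d3,19)
F→slot 1; A skipped; B→slot 3; D→slot 2; E skipped; C skipped.
3 of 6 scheduled.

3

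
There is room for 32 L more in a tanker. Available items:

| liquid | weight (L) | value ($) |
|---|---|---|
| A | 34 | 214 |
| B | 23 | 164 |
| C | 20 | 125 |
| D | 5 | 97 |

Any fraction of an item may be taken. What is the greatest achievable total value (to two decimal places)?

286.18

Greedy by value/weight ratio, highest first.
Ratios (sorted): D 19.40, B 7.13, A 6.29, C 6.25
take D (5 @ 97); take B (23 @ 164); take 4/34 of A → 25.18. Capacity used 32/32.
Total value = 286.18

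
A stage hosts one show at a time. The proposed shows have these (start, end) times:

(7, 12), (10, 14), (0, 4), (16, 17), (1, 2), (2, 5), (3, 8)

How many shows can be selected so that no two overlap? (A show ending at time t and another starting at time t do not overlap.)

4

Greedy by earliest finish: after sorting by end time, pick each interval compatible with the last pick.
By end time: (1,2), (0,4), (2,5), (3,8), (7,12), (10,14), (16,17).
Pick (1,2); next start ≥ 2 → (2,5); next start ≥ 5 → (7,12); next start ≥ 12 → (16,17).
Selected 4 shows.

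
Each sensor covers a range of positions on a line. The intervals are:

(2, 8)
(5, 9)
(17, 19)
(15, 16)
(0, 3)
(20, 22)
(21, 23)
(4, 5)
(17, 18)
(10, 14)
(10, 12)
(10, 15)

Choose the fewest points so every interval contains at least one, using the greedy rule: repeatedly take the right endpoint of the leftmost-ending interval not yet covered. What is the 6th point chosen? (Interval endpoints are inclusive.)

22

By right end: [0,3]  [4,5]  [2,8]  [5,9]  [10,12]  [10,14]  [10,15]  [15,16]  [17,18]  [17,19]  [20,22]  [21,23]
[0,3] uncovered → point at 3; [4,5] uncovered → point at 5; [10,12] uncovered → point at 12; [15,16] uncovered → point at 16; [17,18] uncovered → point at 18; [20,22] uncovered → point at 22.
Points: 3, 5, 12, 16, 18, 22 (6 total).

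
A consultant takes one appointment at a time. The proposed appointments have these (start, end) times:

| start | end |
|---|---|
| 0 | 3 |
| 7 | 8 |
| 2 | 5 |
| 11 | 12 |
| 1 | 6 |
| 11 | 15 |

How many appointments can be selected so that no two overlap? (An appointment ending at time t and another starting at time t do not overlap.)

3

By end time: (0,3), (2,5), (1,6), (7,8), (11,12), (11,15).
Pick (0,3); next start ≥ 3 → (7,8); next start ≥ 8 → (11,12).
Selected 3 appointments.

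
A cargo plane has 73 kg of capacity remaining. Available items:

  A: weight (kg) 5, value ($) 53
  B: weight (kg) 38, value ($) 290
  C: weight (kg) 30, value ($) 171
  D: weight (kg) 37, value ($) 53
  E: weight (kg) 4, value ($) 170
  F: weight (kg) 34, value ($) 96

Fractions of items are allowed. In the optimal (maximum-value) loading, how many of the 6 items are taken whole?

Ratios (sorted): E 42.50, A 10.60, B 7.63, C 5.70, F 2.82, D 1.43
take E (4 @ 170); take A (5 @ 53); take B (38 @ 290); take 26/30 of C → 148.20. Capacity used 73/73.
3 item(s) taken whole; one partial (take 26/30 of C).

3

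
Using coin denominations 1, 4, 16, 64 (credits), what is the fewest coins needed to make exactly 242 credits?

8

Greedy: take as many of the largest coin as possible, then repeat with the remainder.
242 = 3×64 + 3×16 + 2×1
Total coins = 3 + 3 + 2 = 8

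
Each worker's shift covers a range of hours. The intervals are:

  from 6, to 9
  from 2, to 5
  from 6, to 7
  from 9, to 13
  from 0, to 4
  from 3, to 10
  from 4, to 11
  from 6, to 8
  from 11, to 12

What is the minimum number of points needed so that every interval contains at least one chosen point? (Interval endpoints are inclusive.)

Sort by right endpoint; whenever an interval is uncovered, place a point at its right end.
By right end: [0,4]  [2,5]  [6,7]  [6,8]  [6,9]  [3,10]  [4,11]  [11,12]  [9,13]
[0,4] uncovered → point at 4; [6,7] uncovered → point at 7; [11,12] uncovered → point at 12.
Points: 4, 7, 12 (3 total).

3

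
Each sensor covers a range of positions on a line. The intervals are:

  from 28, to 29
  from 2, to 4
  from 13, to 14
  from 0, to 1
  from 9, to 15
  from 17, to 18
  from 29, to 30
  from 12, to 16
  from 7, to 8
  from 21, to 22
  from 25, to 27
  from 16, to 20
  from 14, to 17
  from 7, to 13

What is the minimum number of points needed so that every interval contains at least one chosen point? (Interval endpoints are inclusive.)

Process intervals by earliest right end; each time one isn't hit yet, stab at its right endpoint.
By right end: [0,1]  [2,4]  [7,8]  [7,13]  [13,14]  [9,15]  [12,16]  [14,17]  [17,18]  [16,20]  [21,22]  [25,27]  [28,29]  [29,30]
[0,1] uncovered → point at 1; [2,4] uncovered → point at 4; [7,8] uncovered → point at 8; [13,14] uncovered → point at 14; [17,18] uncovered → point at 18; [21,22] uncovered → point at 22; [25,27] uncovered → point at 27; [28,29] uncovered → point at 29.
Points: 1, 4, 8, 14, 18, 22, 27, 29 (8 total).

8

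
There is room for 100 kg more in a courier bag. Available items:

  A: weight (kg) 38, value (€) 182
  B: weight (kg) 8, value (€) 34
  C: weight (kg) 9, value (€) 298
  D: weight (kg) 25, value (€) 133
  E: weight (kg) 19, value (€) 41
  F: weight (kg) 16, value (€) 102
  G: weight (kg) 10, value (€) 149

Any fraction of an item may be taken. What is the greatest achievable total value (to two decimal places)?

Sort by value per unit weight and fill in that order.
Order: C (298/9=33.11) > G (149/10=14.90) > F (102/16=6.38) > D (133/25=5.32) > A (182/38=4.79) > B (34/8=4.25) > E (41/19=2.16)
Fill: take C (9 @ 298) → take G (10 @ 149) → take F (16 @ 102) → take D (25 @ 133) → take A (38 @ 182) → take 2/8 of B → 8.50; 100/100 used.
Total value = 872.50

872.50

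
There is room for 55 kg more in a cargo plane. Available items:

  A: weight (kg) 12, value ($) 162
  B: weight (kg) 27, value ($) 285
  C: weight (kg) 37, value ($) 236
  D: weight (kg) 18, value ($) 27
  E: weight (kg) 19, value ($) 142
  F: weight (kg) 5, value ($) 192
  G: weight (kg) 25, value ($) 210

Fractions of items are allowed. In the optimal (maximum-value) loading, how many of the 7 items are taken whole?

Sort by value per unit weight and fill in that order.
Order: F (192/5=38.40) > A (162/12=13.50) > B (285/27=10.56) > G (210/25=8.40) > E (142/19=7.47) > C (236/37=6.38) > D (27/18=1.50)
Fill: take F (5 @ 192) → take A (12 @ 162) → take B (27 @ 285) → take 11/25 of G → 92.40; 55/55 used.
3 item(s) taken whole; one partial (take 11/25 of G).

3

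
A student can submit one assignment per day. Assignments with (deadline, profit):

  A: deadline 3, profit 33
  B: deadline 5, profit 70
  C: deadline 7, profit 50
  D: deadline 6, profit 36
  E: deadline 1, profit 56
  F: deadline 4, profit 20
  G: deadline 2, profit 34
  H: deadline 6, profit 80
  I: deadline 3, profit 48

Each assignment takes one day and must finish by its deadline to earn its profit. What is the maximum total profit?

374

By profit: H(d6,80), B(d5,70), E(d1,56), C(d7,50), I(d3,48), D(d6,36), G(d2,34), A(d3,33), F(d4,20)
H→slot 6; B→slot 5; E→slot 1; C→slot 7; I→slot 3; D→slot 4; G→slot 2; A skipped; F skipped.
Profit = 56 + 34 + 48 + 36 + 70 + 80 + 50 = 374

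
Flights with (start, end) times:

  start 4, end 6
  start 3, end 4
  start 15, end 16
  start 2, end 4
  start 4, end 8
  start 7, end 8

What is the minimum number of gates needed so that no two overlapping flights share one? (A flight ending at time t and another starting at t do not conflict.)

2

Count concurrent intervals with a sweep; the peak is the room count.
Events (time:±→running): 2:+→1 3:+→2 … peak 2.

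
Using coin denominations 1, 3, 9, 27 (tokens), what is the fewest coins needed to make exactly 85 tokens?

5

Use the largest denomination that fits, subtract, and repeat.
85 − 3×27→4 − 1×3→1 − 1×1→0
Total coins = 3 + 1 + 1 = 5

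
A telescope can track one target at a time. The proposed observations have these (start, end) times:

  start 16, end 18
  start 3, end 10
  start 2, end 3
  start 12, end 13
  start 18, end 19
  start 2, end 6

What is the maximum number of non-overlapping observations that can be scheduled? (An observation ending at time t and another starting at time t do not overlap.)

5

Greedy by earliest finish: after sorting by end time, pick each interval compatible with the last pick.
By end time: (2,3), (2,6), (3,10), (12,13), (16,18), (18,19).
Pick (2,3); next start ≥ 3 → (3,10); next start ≥ 10 → (12,13); next start ≥ 13 → (16,18); next start ≥ 18 → (18,19).
Selected 5 observations.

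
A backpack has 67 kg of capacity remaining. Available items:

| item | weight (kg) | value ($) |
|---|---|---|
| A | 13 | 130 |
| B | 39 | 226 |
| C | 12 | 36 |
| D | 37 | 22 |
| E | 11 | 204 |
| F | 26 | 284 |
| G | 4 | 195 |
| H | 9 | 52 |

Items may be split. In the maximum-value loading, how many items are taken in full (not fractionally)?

Order: G (195/4=48.75) > E (204/11=18.55) > F (284/26=10.92) > A (130/13=10.00) > B (226/39=5.79) > H (52/9=5.78) > C (36/12=3.00) > D (22/37=0.59)
Fill: take G (4 @ 195) → take E (11 @ 204) → take F (26 @ 284) → take A (13 @ 130) → take 13/39 of B → 75.33; 67/67 used.
4 item(s) taken whole; one partial (take 13/39 of B).

4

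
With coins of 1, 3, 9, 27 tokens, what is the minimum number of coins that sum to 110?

Greedy: take as many of the largest coin as possible, then repeat with the remainder.
110 = 4×27 + 2×1
Total coins = 4 + 2 = 6

6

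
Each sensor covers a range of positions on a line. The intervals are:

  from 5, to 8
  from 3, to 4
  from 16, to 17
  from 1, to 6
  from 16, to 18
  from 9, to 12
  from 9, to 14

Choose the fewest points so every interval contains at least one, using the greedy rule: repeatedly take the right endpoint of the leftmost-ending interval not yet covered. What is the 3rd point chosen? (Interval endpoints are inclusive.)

12

By right end: [3,4]  [1,6]  [5,8]  [9,12]  [9,14]  [16,17]  [16,18]
[3,4] uncovered → point at 4; [5,8] uncovered → point at 8; [9,12] uncovered → point at 12; [16,17] uncovered → point at 17.
Points: 4, 8, 12, 17 (4 total).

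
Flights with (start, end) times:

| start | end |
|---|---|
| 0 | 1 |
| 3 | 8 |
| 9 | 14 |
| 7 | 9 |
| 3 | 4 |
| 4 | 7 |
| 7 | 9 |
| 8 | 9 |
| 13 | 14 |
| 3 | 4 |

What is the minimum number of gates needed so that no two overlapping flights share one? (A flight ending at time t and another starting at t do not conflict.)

Events (time:±→running): 0:+→1 1:-→0 3:+→1 3:+→2 3:+→3 … peak 3.

3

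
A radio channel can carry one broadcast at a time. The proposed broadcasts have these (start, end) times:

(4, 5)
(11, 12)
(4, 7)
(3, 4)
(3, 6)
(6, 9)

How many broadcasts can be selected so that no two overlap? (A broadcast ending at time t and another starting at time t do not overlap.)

4

By end time: (3,4), (4,5), (3,6), (4,7), (6,9), (11,12).
Pick (3,4); next start ≥ 4 → (4,5); next start ≥ 5 → (6,9); next start ≥ 9 → (11,12).
Selected 4 broadcasts.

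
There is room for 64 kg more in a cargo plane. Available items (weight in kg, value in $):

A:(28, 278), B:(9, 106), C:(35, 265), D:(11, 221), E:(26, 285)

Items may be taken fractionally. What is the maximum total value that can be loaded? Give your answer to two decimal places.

Sort by value per unit weight and fill in that order.
Ratios (sorted): D 20.09, B 11.78, E 10.96, A 9.93, C 7.57
take D (11 @ 221); take B (9 @ 106); take E (26 @ 285); take 18/28 of A → 178.71. Capacity used 64/64.
Total value = 790.71

790.71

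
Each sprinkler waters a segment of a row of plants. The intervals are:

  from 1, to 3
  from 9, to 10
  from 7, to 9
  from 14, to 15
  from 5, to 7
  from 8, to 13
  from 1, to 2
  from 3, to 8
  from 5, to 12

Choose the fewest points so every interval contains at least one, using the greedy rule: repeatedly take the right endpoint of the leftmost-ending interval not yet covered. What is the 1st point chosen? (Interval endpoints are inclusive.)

2

By right end: [1,2]  [1,3]  [5,7]  [3,8]  [7,9]  [9,10]  [5,12]  [8,13]  [14,15]
[1,2] uncovered → point at 2; [5,7] uncovered → point at 7; [9,10] uncovered → point at 10; [14,15] uncovered → point at 15.
Points: 2, 7, 10, 15 (4 total).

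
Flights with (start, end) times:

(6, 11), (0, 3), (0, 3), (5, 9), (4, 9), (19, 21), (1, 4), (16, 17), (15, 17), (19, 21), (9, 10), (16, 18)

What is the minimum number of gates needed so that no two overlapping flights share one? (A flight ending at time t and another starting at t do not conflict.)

3

Events (time:±→running): 0:+→1 0:+→2 1:+→3 … peak 3.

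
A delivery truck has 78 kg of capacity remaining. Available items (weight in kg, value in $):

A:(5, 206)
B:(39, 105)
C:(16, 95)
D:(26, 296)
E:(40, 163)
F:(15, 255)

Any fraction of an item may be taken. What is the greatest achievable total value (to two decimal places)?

917.20

Sort by value per unit weight and fill in that order.
Order: A (206/5=41.20) > F (255/15=17.00) > D (296/26=11.38) > C (95/16=5.94) > E (163/40=4.08) > B (105/39=2.69)
Fill: take A (5 @ 206) → take F (15 @ 255) → take D (26 @ 296) → take C (16 @ 95) → take 16/40 of E → 65.20; 78/78 used.
Total value = 917.20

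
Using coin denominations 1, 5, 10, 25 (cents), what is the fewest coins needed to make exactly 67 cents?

6

Greedy: take as many of the largest coin as possible, then repeat with the remainder.
67 − 2×25→17 − 1×10→7 − 1×5→2 − 2×1→0
Total coins = 2 + 1 + 1 + 2 = 6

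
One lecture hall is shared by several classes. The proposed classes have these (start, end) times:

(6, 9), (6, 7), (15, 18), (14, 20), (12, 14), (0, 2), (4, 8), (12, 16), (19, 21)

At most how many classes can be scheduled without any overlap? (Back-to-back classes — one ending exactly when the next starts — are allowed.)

5

By end time: (0,2), (6,7), (4,8), (6,9), (12,14), (12,16), (15,18), (14,20), (19,21).
Pick (0,2); next start ≥ 2 → (6,7); next start ≥ 7 → (12,14); next start ≥ 14 → (15,18); next start ≥ 18 → (19,21).
Selected 5 classes.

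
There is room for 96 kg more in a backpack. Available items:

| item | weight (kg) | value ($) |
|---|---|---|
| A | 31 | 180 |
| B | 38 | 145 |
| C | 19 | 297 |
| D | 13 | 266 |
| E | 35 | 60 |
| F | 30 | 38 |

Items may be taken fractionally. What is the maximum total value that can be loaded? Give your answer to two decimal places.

868.92

Order: D (266/13=20.46) > C (297/19=15.63) > A (180/31=5.81) > B (145/38=3.82) > E (60/35=1.71) > F (38/30=1.27)
Fill: take D (13 @ 266) → take C (19 @ 297) → take A (31 @ 180) → take 33/38 of B → 125.92; 96/96 used.
Total value = 868.92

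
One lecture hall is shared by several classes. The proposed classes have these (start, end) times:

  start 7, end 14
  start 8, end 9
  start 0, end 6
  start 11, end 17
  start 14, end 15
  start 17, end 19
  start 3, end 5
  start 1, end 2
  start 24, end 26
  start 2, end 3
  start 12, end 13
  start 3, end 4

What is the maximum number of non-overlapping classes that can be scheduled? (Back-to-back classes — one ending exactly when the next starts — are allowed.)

By end time: (1,2), (2,3), (3,4), (3,5), (0,6), (8,9), (12,13), (7,14), (14,15), (11,17), (17,19), (24,26).
Pick (1,2); next start ≥ 2 → (2,3); next start ≥ 3 → (3,4); next start ≥ 4 → (8,9); next start ≥ 9 → (12,13); next start ≥ 13 → (14,15); next start ≥ 15 → (17,19); next start ≥ 19 → (24,26).
Selected 8 classes.

8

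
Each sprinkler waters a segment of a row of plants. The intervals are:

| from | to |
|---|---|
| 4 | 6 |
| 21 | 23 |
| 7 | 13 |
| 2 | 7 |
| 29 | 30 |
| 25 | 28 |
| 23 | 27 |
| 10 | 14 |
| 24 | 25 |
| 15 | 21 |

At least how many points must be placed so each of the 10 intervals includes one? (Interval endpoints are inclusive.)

Sort by right endpoint; whenever an interval is uncovered, place a point at its right end.
Sorted: [4,6] [2,7] [7,13] [10,14] [15,21] [21,23] [24,25] [23,27] [25,28] [29,30]
{[4,6],[2,7]} hit by 6; {[7,13],[10,14]} hit by 13; {[15,21],[21,23]} hit by 21; {[24,25],[23,27],[25,28]} hit by 25; {[29,30]} hit by 30.
Points: 6, 13, 21, 25, 30 (5 total).

5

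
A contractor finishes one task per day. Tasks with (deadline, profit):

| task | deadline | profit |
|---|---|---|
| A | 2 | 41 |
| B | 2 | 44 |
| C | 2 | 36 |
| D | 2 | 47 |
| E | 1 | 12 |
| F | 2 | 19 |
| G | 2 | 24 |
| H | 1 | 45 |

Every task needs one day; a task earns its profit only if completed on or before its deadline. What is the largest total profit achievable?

Sort by profit descending; place each in the latest free slot ≤ its deadline.
Profit order: D=47 H=45 B=44 A=41 C=36 G=24 F=19 E=12
Assign: D→slot 2, H→slot 1, B skipped, A skipped, C skipped, G skipped, F skipped, E skipped.
Slots: [1:H] [2:D]
Profit = 45 + 47 = 92

92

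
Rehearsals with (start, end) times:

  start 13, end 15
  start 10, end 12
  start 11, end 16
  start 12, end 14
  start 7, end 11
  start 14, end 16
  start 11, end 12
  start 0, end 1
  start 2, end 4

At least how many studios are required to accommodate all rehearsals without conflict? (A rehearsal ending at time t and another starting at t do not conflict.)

Count concurrent intervals with a sweep; the peak is the room count.
Events (time:±→running): 0:+→1 1:-→0 2:+→1 4:-→0 7:+→1 10:+→2 11:-→1 11:+→2 11:+→3 … peak 3.

3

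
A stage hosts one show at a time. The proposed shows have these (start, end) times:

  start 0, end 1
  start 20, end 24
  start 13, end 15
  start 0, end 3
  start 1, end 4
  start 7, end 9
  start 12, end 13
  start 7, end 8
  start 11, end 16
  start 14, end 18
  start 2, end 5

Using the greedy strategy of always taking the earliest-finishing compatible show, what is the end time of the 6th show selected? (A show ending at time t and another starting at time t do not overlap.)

24

Greedy by earliest finish: after sorting by end time, pick each interval compatible with the last pick.
By end time: (0,1), (0,3), (1,4), (2,5), (7,8), (7,9), (12,13), (13,15), (11,16), (14,18), (20,24).
Pick (0,1); next start ≥ 1 → (1,4); next start ≥ 4 → (7,8); next start ≥ 8 → (12,13); next start ≥ 13 → (13,15); next start ≥ 15 → (20,24).
Selected: (0,1) (1,4) (7,8) (12,13) (13,15) (20,24)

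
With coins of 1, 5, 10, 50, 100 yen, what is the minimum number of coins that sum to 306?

Use the largest denomination that fits, subtract, and repeat.
306 − 3×100→6 − 1×5→1 − 1×1→0
Total coins = 3 + 1 + 1 = 5

5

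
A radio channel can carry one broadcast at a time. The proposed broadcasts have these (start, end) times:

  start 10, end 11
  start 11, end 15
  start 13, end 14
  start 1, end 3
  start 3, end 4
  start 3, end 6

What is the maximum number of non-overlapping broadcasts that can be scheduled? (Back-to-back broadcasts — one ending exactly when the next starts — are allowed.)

Order by finish time; keep every interval that doesn't clash with the previous kept one.
By end time: (1,3), (3,4), (3,6), (10,11), (13,14), (11,15).
Pick (1,3); next start ≥ 3 → (3,4); next start ≥ 4 → (10,11); next start ≥ 11 → (13,14).
Selected 4 broadcasts.

4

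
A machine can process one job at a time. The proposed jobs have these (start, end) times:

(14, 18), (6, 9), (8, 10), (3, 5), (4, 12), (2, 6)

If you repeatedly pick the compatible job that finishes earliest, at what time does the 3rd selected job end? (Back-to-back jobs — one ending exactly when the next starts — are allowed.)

18

By end time: (3,5), (2,6), (6,9), (8,10), (4,12), (14,18).
Pick (3,5); next start ≥ 5 → (6,9); next start ≥ 9 → (14,18).
Selected: (3,5) (6,9) (14,18)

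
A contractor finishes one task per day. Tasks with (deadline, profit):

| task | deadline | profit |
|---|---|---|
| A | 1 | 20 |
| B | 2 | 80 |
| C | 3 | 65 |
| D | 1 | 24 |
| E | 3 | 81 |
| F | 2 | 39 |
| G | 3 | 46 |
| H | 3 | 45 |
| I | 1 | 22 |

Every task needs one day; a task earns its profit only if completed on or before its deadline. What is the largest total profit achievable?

226

Profit order: E=81 B=80 C=65 G=46 H=45 F=39 D=24 I=22 A=20
Assign: E→slot 3, B→slot 2, C→slot 1, G skipped, H skipped, F skipped, D skipped, I skipped, A skipped.
Slots: [1:C] [2:B] [3:E]
Profit = 65 + 80 + 81 = 226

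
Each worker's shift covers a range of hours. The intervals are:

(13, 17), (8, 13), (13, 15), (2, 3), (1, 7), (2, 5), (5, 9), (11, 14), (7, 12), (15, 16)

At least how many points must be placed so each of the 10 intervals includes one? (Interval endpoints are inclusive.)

Process intervals by earliest right end; each time one isn't hit yet, stab at its right endpoint.
Sorted: [2,3] [2,5] [1,7] [5,9] [7,12] [8,13] [11,14] [13,15] [15,16] [13,17]
{[2,3],[2,5],[1,7]} hit by 3; {[5,9],[7,12],[8,13]} hit by 9; {[11,14],[13,15]} hit by 14; {[15,16],[13,17]} hit by 16.
Points: 3, 9, 14, 16 (4 total).

4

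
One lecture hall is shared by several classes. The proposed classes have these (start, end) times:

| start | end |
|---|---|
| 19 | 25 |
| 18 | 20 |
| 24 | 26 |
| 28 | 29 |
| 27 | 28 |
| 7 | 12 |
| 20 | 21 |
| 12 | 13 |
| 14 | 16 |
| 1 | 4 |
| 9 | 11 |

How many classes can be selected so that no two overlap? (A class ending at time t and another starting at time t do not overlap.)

9

Order by finish time; keep every interval that doesn't clash with the previous kept one.
Sorted by end: (1,4)  (9,11)  (7,12)  (12,13)  (14,16)  (18,20)  (20,21)  (19,25)  (24,26)  (27,28)  (28,29)
take (1,4); take (9,11); skip (7,12); take (12,13); take (14,16); take (18,20); take (20,21); take (24,26); take (27,28); take (28,29).
Selected 9 classes.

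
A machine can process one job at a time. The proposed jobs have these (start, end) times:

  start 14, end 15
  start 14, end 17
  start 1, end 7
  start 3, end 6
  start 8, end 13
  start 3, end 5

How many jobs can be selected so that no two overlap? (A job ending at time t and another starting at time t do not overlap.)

Greedy by earliest finish: after sorting by end time, pick each interval compatible with the last pick.
By end time: (3,5), (3,6), (1,7), (8,13), (14,15), (14,17).
Pick (3,5); next start ≥ 5 → (8,13); next start ≥ 13 → (14,15).
Selected 3 jobs.

3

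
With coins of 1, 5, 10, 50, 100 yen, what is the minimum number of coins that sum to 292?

9

Use the largest denomination that fits, subtract, and repeat.
292 − 2×100→92 − 1×50→42 − 4×10→2 − 2×1→0
Total coins = 2 + 1 + 4 + 2 = 9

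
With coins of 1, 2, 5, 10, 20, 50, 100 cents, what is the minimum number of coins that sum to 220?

Greedy: take as many of the largest coin as possible, then repeat with the remainder.
220 = 2×100 + 1×20
Total coins = 2 + 1 = 3

3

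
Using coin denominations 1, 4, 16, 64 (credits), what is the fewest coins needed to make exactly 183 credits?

Use the largest denomination that fits, subtract, and repeat.
183 = 2×64 + 3×16 + 1×4 + 3×1
Total coins = 2 + 3 + 1 + 3 = 9

9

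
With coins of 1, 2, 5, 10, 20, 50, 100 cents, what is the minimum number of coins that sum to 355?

5

Greedy: take as many of the largest coin as possible, then repeat with the remainder.
355 − 3×100→55 − 1×50→5 − 1×5→0
Total coins = 3 + 1 + 1 = 5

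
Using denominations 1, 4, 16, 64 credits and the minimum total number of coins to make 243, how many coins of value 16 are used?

3

Use the largest denomination that fits, subtract, and repeat.
243 − 3×64→51 − 3×16→3 − 3×1→0
Count of 16: 3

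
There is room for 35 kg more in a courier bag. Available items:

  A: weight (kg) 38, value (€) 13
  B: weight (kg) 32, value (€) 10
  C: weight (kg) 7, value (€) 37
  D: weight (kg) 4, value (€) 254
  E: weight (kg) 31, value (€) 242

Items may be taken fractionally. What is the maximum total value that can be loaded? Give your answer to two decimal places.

Order: D (254/4=63.50) > E (242/31=7.81) > C (37/7=5.29) > A (13/38=0.34) > B (10/32=0.31)
Fill: take D (4 @ 254) → take E (31 @ 242); 35/35 used.
Total value = 496.00

496.00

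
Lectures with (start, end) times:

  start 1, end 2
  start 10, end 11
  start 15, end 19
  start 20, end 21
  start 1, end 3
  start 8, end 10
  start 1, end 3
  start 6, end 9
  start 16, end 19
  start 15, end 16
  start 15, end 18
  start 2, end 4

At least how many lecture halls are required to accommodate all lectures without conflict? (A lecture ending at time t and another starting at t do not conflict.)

3

starts: [1, 1, 1, 2, 6, 8, 10, 15, 15, 15, 16, 20]
ends:   [2, 3, 3, 4, 9, 10, 11, 16, 18, 19, 19, 21]
s1→1 s1→2 s1→3  — peak 3.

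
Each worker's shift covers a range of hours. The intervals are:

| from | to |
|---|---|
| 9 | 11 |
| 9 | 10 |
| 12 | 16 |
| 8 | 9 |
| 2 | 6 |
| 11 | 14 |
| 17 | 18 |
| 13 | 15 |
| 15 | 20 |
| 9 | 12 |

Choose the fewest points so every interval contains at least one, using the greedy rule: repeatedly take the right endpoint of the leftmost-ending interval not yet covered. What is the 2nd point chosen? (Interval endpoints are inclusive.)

By right end: [2,6]  [8,9]  [9,10]  [9,11]  [9,12]  [11,14]  [13,15]  [12,16]  [17,18]  [15,20]
[2,6] uncovered → point at 6; [8,9] uncovered → point at 9; [11,14] uncovered → point at 14; [17,18] uncovered → point at 18.
Points: 6, 9, 14, 18 (4 total).

9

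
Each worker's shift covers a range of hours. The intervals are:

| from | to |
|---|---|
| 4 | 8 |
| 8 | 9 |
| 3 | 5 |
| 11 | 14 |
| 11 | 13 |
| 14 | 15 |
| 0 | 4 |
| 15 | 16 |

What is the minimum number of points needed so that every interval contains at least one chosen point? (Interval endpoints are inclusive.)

4

Sorted: [0,4] [3,5] [4,8] [8,9] [11,13] [11,14] [14,15] [15,16]
{[0,4],[3,5],[4,8]} hit by 4; {[8,9]} hit by 9; {[11,13],[11,14]} hit by 13; {[14,15],[15,16]} hit by 15.
Points: 4, 9, 13, 15 (4 total).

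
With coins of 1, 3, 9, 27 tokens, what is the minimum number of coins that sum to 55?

3

55 = 2×27 + 1×1
Total coins = 2 + 1 = 3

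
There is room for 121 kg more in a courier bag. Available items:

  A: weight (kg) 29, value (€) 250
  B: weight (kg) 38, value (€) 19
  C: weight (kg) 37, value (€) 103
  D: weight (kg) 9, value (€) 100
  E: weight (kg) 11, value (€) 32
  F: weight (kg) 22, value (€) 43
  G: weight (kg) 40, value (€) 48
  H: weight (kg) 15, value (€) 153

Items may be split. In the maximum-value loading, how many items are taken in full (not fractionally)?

5

Sort by value per unit weight and fill in that order.
Order: D (100/9=11.11) > H (153/15=10.20) > A (250/29=8.62) > E (32/11=2.91) > C (103/37=2.78) > F (43/22=1.95) > G (48/40=1.20) > B (19/38=0.50)
Fill: take D (9 @ 100) → take H (15 @ 153) → take A (29 @ 250) → take E (11 @ 32) → take C (37 @ 103) → take 20/22 of F → 39.09; 121/121 used.
5 item(s) taken whole; one partial (take 20/22 of F).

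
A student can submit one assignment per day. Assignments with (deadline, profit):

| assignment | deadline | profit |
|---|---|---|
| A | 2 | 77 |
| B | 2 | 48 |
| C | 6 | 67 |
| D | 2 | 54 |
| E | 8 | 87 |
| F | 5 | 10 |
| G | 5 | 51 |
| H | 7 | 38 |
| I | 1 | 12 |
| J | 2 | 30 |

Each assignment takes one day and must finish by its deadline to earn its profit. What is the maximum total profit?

Take jobs in profit order; each goes to the latest open slot no later than its deadline.
By profit: E(d8,87), A(d2,77), C(d6,67), D(d2,54), G(d5,51), B(d2,48), H(d7,38), J(d2,30), I(d1,12), F(d5,10)
E→slot 8; A→slot 2; C→slot 6; D→slot 1; G→slot 5; B skipped; H→slot 7; J skipped; I skipped; F→slot 4.
Profit = 54 + 77 + 10 + 51 + 67 + 38 + 87 = 384

384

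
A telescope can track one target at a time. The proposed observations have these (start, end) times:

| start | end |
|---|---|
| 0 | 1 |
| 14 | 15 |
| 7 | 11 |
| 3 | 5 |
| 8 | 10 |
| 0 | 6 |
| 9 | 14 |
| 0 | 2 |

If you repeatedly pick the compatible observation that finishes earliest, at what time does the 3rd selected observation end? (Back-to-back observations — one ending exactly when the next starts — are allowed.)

Greedy by earliest finish: after sorting by end time, pick each interval compatible with the last pick.
Sorted by end: (0,1)  (0,2)  (3,5)  (0,6)  (8,10)  (7,11)  (9,14)  (14,15)
take (0,1); take (3,5); take (8,10); skip (7,11); take (14,15).
Selected: (0,1) (3,5) (8,10) (14,15)

10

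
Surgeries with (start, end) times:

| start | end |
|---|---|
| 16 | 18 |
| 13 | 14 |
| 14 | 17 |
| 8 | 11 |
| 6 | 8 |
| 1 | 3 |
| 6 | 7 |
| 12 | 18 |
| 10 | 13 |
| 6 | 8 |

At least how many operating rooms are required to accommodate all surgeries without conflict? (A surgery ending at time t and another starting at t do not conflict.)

3

The answer is the maximum number of intervals overlapping at any instant.
Events (time:±→running): 1:+→1 3:-→0 6:+→1 6:+→2 6:+→3 … peak 3.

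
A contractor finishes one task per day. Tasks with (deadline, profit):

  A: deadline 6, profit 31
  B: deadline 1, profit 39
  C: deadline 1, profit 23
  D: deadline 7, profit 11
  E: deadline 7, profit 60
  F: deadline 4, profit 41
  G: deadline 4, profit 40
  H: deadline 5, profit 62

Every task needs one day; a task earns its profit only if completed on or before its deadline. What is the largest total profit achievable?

284

Take jobs in profit order; each goes to the latest open slot no later than its deadline.
By profit: H(d5,62), E(d7,60), F(d4,41), G(d4,40), B(d1,39), A(d6,31), C(d1,23), D(d7,11)
H→slot 5; E→slot 7; F→slot 4; G→slot 3; B→slot 1; A→slot 6; C skipped; D→slot 2.
Profit = 39 + 11 + 40 + 41 + 62 + 31 + 60 = 284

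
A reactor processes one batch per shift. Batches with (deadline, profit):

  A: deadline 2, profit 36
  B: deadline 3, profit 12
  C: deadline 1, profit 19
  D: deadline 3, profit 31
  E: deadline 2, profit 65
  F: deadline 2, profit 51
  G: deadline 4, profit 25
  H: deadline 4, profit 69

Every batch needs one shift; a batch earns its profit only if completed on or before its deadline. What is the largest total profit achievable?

Take jobs in profit order; each goes to the latest open slot no later than its deadline.
By profit: H(d4,69), E(d2,65), F(d2,51), A(d2,36), D(d3,31), G(d4,25), C(d1,19), B(d3,12)
H→slot 4; E→slot 2; F→slot 1; A skipped; D→slot 3; G skipped; C skipped; B skipped.
Profit = 51 + 65 + 31 + 69 = 216

216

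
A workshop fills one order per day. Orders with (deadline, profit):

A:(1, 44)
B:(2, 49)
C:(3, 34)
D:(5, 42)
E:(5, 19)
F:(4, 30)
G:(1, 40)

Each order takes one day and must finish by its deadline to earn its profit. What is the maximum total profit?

Take jobs in profit order; each goes to the latest open slot no later than its deadline.
By profit: B(d2,49), A(d1,44), D(d5,42), G(d1,40), C(d3,34), F(d4,30), E(d5,19)
B→slot 2; A→slot 1; D→slot 5; G skipped; C→slot 3; F→slot 4; E skipped.
Profit = 44 + 49 + 34 + 30 + 42 = 199

199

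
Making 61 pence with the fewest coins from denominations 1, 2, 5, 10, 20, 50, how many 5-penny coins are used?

0

61 = 1×50 + 1×10 + 1×1
Count of 5: 0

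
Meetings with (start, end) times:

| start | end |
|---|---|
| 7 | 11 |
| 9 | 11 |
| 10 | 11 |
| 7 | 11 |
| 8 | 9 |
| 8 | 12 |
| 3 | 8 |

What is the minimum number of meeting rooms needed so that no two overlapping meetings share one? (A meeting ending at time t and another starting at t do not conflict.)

The answer is the maximum number of intervals overlapping at any instant.
Events (time:±→running): 3:+→1 7:+→2 7:+→3 8:-→2 8:+→3 8:+→4 9:-→3 9:+→4 10:+→5 … peak 5.

5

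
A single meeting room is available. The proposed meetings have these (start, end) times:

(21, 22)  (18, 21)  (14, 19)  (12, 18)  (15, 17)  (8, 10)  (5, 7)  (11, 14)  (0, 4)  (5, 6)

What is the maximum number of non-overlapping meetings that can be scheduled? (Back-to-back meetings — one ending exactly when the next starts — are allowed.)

7

Sorted by end: (0,4)  (5,6)  (5,7)  (8,10)  (11,14)  (15,17)  (12,18)  (14,19)  (18,21)  (21,22)
take (0,4); take (5,6); skip (5,7); take (8,10); take (11,14); take (15,17); take (18,21); take (21,22).
Selected 7 meetings.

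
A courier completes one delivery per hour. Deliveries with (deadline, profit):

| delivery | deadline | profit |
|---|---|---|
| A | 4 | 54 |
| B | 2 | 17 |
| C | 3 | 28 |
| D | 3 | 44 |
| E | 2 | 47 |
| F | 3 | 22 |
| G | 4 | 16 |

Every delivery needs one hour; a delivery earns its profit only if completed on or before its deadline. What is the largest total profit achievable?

173

Take jobs in profit order; each goes to the latest open slot no later than its deadline.
By profit: A(d4,54), E(d2,47), D(d3,44), C(d3,28), F(d3,22), B(d2,17), G(d4,16)
A→slot 4; E→slot 2; D→slot 3; C→slot 1; F skipped; B skipped; G skipped.
Profit = 28 + 47 + 44 + 54 = 173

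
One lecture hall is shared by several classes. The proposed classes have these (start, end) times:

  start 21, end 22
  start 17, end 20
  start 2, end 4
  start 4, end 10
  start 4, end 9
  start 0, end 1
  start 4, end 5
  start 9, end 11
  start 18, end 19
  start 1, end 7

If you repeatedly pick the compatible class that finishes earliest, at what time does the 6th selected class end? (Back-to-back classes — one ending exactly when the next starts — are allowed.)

Greedy by earliest finish: after sorting by end time, pick each interval compatible with the last pick.
Sorted by end: (0,1)  (2,4)  (4,5)  (1,7)  (4,9)  (4,10)  (9,11)  (18,19)  (17,20)  (21,22)
take (0,1); take (2,4); take (4,5); skip (4,9); skip (4,10); take (9,11); take (18,19); take (21,22).
Selected: (0,1) (2,4) (4,5) (9,11) (18,19) (21,22)

22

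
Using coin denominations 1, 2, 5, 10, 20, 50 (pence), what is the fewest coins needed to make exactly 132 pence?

Use the largest denomination that fits, subtract, and repeat.
132 − 2×50→32 − 1×20→12 − 1×10→2 − 1×2→0
Total coins = 2 + 1 + 1 + 1 = 5

5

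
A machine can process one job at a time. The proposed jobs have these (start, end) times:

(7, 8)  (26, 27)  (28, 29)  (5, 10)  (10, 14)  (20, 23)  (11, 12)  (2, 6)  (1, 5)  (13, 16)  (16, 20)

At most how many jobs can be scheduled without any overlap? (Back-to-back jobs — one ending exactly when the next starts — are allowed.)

8

Sorted by end: (1,5)  (2,6)  (7,8)  (5,10)  (11,12)  (10,14)  (13,16)  (16,20)  (20,23)  (26,27)  (28,29)
take (1,5); skip (2,6); take (7,8); take (11,12); skip (10,14); take (13,16); take (16,20); take (20,23); take (26,27); take (28,29).
Selected 8 jobs.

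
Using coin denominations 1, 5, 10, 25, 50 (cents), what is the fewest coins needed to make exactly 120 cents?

120 = 2×50 + 2×10
Total coins = 2 + 2 = 4

4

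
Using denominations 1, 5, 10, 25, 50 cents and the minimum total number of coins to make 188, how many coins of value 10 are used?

1

Greedy: take as many of the largest coin as possible, then repeat with the remainder.
188 = 3×50 + 1×25 + 1×10 + 3×1
Count of 10: 1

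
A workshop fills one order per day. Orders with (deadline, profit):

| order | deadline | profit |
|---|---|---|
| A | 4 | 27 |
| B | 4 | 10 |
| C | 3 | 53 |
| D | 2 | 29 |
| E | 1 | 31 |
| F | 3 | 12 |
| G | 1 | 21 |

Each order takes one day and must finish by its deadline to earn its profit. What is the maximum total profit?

Sort by profit descending; place each in the latest free slot ≤ its deadline.
Profit order: C=53 E=31 D=29 A=27 G=21 F=12 B=10
Assign: C→slot 3, E→slot 1, D→slot 2, A→slot 4, G skipped, F skipped, B skipped.
Slots: [1:E] [2:D] [3:C] [4:A]
Profit = 31 + 29 + 53 + 27 = 140

140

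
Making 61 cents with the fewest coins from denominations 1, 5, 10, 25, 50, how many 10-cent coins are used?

1

Greedy: take as many of the largest coin as possible, then repeat with the remainder.
61 = 1×50 + 1×10 + 1×1
Count of 10: 1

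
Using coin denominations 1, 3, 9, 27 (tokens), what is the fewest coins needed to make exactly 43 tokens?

5

43 − 1×27→16 − 1×9→7 − 2×3→1 − 1×1→0
Total coins = 1 + 1 + 2 + 1 = 5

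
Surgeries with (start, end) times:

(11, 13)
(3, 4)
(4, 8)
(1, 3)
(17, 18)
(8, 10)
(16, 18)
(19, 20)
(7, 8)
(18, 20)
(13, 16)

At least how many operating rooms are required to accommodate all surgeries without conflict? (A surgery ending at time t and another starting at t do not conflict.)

2

Events (time:±→running): 1:+→1 3:-→0 3:+→1 4:-→0 4:+→1 7:+→2 … peak 2.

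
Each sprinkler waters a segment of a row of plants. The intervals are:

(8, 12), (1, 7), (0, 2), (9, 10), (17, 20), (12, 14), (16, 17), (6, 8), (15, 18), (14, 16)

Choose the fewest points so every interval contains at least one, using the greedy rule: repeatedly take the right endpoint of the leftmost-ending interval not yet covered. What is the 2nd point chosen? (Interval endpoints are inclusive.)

Sort by right endpoint; whenever an interval is uncovered, place a point at its right end.
Sorted: [0,2] [1,7] [6,8] [9,10] [8,12] [12,14] [14,16] [16,17] [15,18] [17,20]
{[0,2],[1,7]} hit by 2; {[6,8]} hit by 8; {[9,10],[8,12]} hit by 10; {[12,14],[14,16]} hit by 14; {[16,17],[15,18],[17,20]} hit by 17.
Points: 2, 8, 10, 14, 17 (5 total).

8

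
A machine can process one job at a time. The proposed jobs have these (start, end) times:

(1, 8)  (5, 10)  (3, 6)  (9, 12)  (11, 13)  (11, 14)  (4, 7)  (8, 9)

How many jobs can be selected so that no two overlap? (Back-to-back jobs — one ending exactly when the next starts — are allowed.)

Order by finish time; keep every interval that doesn't clash with the previous kept one.
By end time: (3,6), (4,7), (1,8), (8,9), (5,10), (9,12), (11,13), (11,14).
Pick (3,6); next start ≥ 6 → (8,9); next start ≥ 9 → (9,12).
Selected 3 jobs.

3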